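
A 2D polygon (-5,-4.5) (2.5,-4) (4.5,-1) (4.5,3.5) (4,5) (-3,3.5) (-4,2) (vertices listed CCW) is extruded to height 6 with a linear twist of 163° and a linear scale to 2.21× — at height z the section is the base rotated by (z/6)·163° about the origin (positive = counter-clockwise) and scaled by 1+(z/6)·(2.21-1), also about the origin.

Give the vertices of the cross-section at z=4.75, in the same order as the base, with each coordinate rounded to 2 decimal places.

Cross-section at z=4.75: (13.01,-2.05) (3.00,8.73) (-4.03,8.08) (-10.87,2.53) (-12.54,-0.08) (-1.62,-8.88) (1.89,-8.55)

t = z/height = 4.75/6 = 0.791667
s = 1 + (scale-1)·z/height = 1 + (2.21-1)·4.75/6 = 1.957917
θ = twist·z/height = 163°·4.75/6 = 129.0417° = 2.252202 rad
cos θ = -0.629885, sin θ = 0.776688 (intermediates below are computed at full precision and shown rounded to 5 d.p.)
v1: (-5,-4.5) → rotate → (6.64452,-1.04896) → ×s → (13.00942,-2.05377) → (13.01,-2.05)
v2: (2.5,-4) → rotate → (1.53204,4.46126) → ×s → (2.99960,8.73478) → (3.00,8.73)
v3: (4.5,-1) → rotate → (-2.05780,4.12498) → ×s → (-4.02899,8.07637) → (-4.03,8.08)
v4: (4.5,3.5) → rotate → (-5.55289,1.29050) → ×s → (-10.87210,2.52669) → (-10.87,2.53)
v5: (4,5) → rotate → (-6.40298,-0.04267) → ×s → (-12.53651,-0.08355) → (-12.54,-0.08)
v6: (-3,3.5) → rotate → (-0.82875,-4.53466) → ×s → (-1.62263,-8.87849) → (-1.62,-8.88)
v7: (-4,2) → rotate → (0.96617,-4.36652) → ×s → (1.89167,-8.54929) → (1.89,-8.55)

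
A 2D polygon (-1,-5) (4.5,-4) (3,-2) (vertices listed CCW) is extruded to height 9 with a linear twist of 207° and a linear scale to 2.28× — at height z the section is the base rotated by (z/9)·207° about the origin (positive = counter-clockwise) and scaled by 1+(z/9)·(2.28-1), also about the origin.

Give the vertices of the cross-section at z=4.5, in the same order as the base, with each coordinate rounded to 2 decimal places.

t = z/height = 4.5/9 = 0.5
s = 1 + (scale-1)·z/height = 1 + (2.28-1)·4.5/9 = 1.640000
θ = twist·z/height = 207°·4.5/9 = 103.5000° = 1.806416 rad
cos θ = -0.233445, sin θ = 0.972370 (intermediates below are computed at full precision and shown rounded to 5 d.p.)
v1: (-1,-5) → rotate → (5.09529,0.19486) → ×s → (8.35628,0.31957) → (8.36,0.32)
v2: (4.5,-4) → rotate → (2.83898,5.30945) → ×s → (4.65592,8.70749) → (4.66,8.71)
v3: (3,-2) → rotate → (1.24440,3.38400) → ×s → (2.04082,5.54976) → (2.04,5.55)

Cross-section at z=4.5: (8.36,0.32) (4.66,8.71) (2.04,5.55)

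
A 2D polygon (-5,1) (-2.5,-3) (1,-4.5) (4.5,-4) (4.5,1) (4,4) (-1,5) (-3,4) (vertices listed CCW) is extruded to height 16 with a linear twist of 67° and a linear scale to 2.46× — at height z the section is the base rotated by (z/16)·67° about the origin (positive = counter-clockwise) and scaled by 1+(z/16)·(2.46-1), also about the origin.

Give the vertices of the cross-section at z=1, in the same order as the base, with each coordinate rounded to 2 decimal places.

t = z/height = 1/16 = 0.0625
s = 1 + (scale-1)·z/height = 1 + (2.46-1)·1/16 = 1.091250
θ = twist·z/height = 67°·1/16 = 4.1875° = 0.073086 rad
cos θ = 0.997330, sin θ = 0.073021 (intermediates below are computed at full precision and shown rounded to 5 d.p.)
v1: (-5,1) → rotate → (-5.05967,0.63223) → ×s → (-5.52137,0.68992) → (-5.52,0.69)
v2: (-2.5,-3) → rotate → (-2.27426,-3.17454) → ×s → (-2.48179,-3.46422) → (-2.48,-3.46)
v3: (1,-4.5) → rotate → (1.32592,-4.41497) → ×s → (1.44691,-4.81783) → (1.45,-4.82)
v4: (4.5,-4) → rotate → (4.78007,-3.66073) → ×s → (5.21625,-3.99477) → (5.22,-3.99)
v5: (4.5,1) → rotate → (4.41497,1.32592) → ×s → (4.81783,1.44691) → (4.82,1.45)
v6: (4,4) → rotate → (3.69724,4.28140) → ×s → (4.03461,4.67208) → (4.03,4.67)
v7: (-1,5) → rotate → (-1.36243,4.91363) → ×s → (-1.48676,5.36200) → (-1.49,5.36)
v8: (-3,4) → rotate → (-3.28407,3.77026) → ×s → (-3.58375,4.11430) → (-3.58,4.11)

Cross-section at z=1: (-5.52,0.69) (-2.48,-3.46) (1.45,-4.82) (5.22,-3.99) (4.82,1.45) (4.03,4.67) (-1.49,5.36) (-3.58,4.11)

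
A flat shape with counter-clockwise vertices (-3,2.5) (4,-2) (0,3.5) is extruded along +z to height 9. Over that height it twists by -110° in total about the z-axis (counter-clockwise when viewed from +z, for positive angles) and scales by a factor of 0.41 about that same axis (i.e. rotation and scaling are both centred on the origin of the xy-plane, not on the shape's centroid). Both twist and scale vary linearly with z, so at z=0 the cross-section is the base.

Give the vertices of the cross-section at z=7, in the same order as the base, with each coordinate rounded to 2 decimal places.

t = z/height = 7/9 = 0.777778
s = 1 + (scale-1)·z/height = 1 + (0.41-1)·7/9 = 0.541111
θ = twist·z/height = -110°·7/9 = -85.5556° = -1.493226 rad
cos θ = 0.077492, sin θ = -0.996993 (intermediates below are computed at full precision and shown rounded to 5 d.p.)
v1: (-3,2.5) → rotate → (2.26001,3.18471) → ×s → (1.22291,1.72328) → (1.22,1.72)
v2: (4,-2) → rotate → (-1.68402,-4.14296) → ×s → (-0.91124,-2.24180) → (-0.91,-2.24)
v3: (0,3.5) → rotate → (3.48948,0.27122) → ×s → (1.88819,0.14676) → (1.89,0.15)

Cross-section at z=7: (1.22,1.72) (-0.91,-2.24) (1.89,0.15)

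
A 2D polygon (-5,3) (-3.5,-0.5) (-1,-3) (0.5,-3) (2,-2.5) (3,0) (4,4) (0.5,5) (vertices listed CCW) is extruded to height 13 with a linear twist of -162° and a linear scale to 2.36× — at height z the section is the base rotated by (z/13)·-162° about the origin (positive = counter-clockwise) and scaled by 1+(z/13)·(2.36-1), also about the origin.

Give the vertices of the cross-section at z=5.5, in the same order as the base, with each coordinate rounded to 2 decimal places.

Cross-section at z=5.5: (1.52,9.06) (-2.75,4.84) (-4.97,-0.26) (-4.11,-2.46) (-2.51,-4.37) (1.73,-4.40) (8.17,-3.56) (7.62,2.15)

t = z/height = 5.5/13 = 0.423077
s = 1 + (scale-1)·z/height = 1 + (2.36-1)·5.5/13 = 1.575385
θ = twist·z/height = -162°·5.5/13 = -68.5385° = -1.196222 rad
cos θ = 0.365877, sin θ = -0.930663 (intermediates below are computed at full precision and shown rounded to 5 d.p.)
v1: (-5,3) → rotate → (0.96261,5.75095) → ×s → (1.51648,9.05995) → (1.52,9.06)
v2: (-3.5,-0.5) → rotate → (-1.74590,3.07438) → ×s → (-2.75046,4.84334) → (-2.75,4.84)
v3: (-1,-3) → rotate → (-3.15787,-0.16697) → ×s → (-4.97485,-0.26304) → (-4.97,-0.26)
v4: (0.5,-3) → rotate → (-2.60905,-1.56296) → ×s → (-4.11026,-2.46227) → (-4.11,-2.46)
v5: (2,-2.5) → rotate → (-1.59491,-2.77602) → ×s → (-2.51259,-4.37330) → (-2.51,-4.37)
v6: (3,0) → rotate → (1.09763,-2.79199) → ×s → (1.72919,-4.39846) → (1.73,-4.40)
v7: (4,4) → rotate → (5.18616,-2.25915) → ×s → (8.17020,-3.55903) → (8.17,-3.56)
v8: (0.5,5) → rotate → (4.83626,1.36405) → ×s → (7.61896,2.14891) → (7.62,2.15)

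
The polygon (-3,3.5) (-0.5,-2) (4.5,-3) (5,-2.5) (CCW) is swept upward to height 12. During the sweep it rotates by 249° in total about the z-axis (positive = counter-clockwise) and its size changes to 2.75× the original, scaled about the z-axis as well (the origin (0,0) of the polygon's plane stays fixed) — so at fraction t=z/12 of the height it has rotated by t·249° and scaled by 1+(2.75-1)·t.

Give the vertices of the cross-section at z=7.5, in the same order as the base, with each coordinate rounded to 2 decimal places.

t = z/height = 7.5/12 = 0.625
s = 1 + (scale-1)·z/height = 1 + (2.75-1)·7.5/12 = 2.093750
θ = twist·z/height = 249°·7.5/12 = 155.6250° = 2.716169 rad
cos θ = -0.910864, sin θ = 0.412707 (intermediates below are computed at full precision and shown rounded to 5 d.p.)
v1: (-3,3.5) → rotate → (1.28812,-4.42614) → ×s → (2.69699,-9.26724) → (2.70,-9.27)
v2: (-0.5,-2) → rotate → (1.28085,1.61537) → ×s → (2.68177,3.38219) → (2.68,3.38)
v3: (4.5,-3) → rotate → (-2.86077,4.58977) → ×s → (-5.98973,9.60984) → (-5.99,9.61)
v4: (5,-2.5) → rotate → (-3.52255,4.34069) → ×s → (-7.37534,9.08833) → (-7.38,9.09)

Cross-section at z=7.5: (2.70,-9.27) (2.68,3.38) (-5.99,9.61) (-7.38,9.09)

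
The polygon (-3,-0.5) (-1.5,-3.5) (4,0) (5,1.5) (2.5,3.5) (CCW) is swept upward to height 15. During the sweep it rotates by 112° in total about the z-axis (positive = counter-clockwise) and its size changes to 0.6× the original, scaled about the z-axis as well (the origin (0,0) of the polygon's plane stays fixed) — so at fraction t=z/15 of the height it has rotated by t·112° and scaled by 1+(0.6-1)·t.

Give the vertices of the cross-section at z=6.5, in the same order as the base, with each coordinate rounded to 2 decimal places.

Cross-section at z=6.5: (-1.33,-2.13) (1.35,-2.85) (2.19,2.48) (1.81,3.92) (-0.80,3.46)

t = z/height = 6.5/15 = 0.433333
s = 1 + (scale-1)·z/height = 1 + (0.6-1)·6.5/15 = 0.826667
θ = twist·z/height = 112°·6.5/15 = 48.5333° = 0.847066 rad
cos θ = 0.662184, sin θ = 0.749341 (intermediates below are computed at full precision and shown rounded to 5 d.p.)
v1: (-3,-0.5) → rotate → (-1.61188,-2.57912) → ×s → (-1.33249,-2.13207) → (-1.33,-2.13)
v2: (-1.5,-3.5) → rotate → (1.62942,-3.44166) → ×s → (1.34699,-2.84510) → (1.35,-2.85)
v3: (4,0) → rotate → (2.64874,2.99736) → ×s → (2.18962,2.47782) → (2.19,2.48)
v4: (5,1.5) → rotate → (2.18691,4.73998) → ×s → (1.80785,3.91838) → (1.81,3.92)
v5: (2.5,3.5) → rotate → (-0.96723,4.19100) → ×s → (-0.79958,3.46456) → (-0.80,3.46)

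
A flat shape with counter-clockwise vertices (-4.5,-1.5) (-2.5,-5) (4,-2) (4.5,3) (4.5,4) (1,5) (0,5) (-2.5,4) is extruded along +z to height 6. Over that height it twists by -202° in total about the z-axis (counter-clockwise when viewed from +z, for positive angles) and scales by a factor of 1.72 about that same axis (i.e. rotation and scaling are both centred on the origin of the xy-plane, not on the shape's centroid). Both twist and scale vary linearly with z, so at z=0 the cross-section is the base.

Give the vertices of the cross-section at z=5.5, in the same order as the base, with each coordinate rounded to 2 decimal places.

t = z/height = 5.5/6 = 0.916667
s = 1 + (scale-1)·z/height = 1 + (1.72-1)·5.5/6 = 1.660000
θ = twist·z/height = -202°·5.5/6 = -185.1667° = -3.231768 rad
cos θ = -0.995937, sin θ = 0.090053 (intermediates below are computed at full precision and shown rounded to 5 d.p.)
v1: (-4.5,-1.5) → rotate → (4.61680,1.08867) → ×s → (7.66388,1.80719) → (7.66,1.81)
v2: (-2.5,-5) → rotate → (2.94011,4.75455) → ×s → (4.88058,7.89256) → (4.88,7.89)
v3: (4,-2) → rotate → (-3.80364,2.35209) → ×s → (-6.31404,3.90446) → (-6.31,3.90)
v4: (4.5,3) → rotate → (-4.75188,-2.58257) → ×s → (-7.88811,-4.28707) → (-7.89,-4.29)
v5: (4.5,4) → rotate → (-4.84193,-3.57851) → ×s → (-8.03760,-5.94032) → (-8.04,-5.94)
v6: (1,5) → rotate → (-1.44620,-4.88963) → ×s → (-2.40070,-8.11679) → (-2.40,-8.12)
v7: (0,5) → rotate → (-0.45027,-4.97968) → ×s → (-0.74744,-8.26628) → (-0.75,-8.27)
v8: (-2.5,4) → rotate → (2.12963,-4.20888) → ×s → (3.53519,-6.98674) → (3.54,-6.99)

Cross-section at z=5.5: (7.66,1.81) (4.88,7.89) (-6.31,3.90) (-7.89,-4.29) (-8.04,-5.94) (-2.40,-8.12) (-0.75,-8.27) (3.54,-6.99)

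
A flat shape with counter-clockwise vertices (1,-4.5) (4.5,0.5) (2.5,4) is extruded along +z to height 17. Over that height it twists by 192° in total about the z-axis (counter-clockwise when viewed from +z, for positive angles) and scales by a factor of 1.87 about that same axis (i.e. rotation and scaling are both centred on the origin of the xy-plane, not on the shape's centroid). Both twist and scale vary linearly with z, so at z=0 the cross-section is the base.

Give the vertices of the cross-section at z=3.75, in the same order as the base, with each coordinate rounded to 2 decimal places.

t = z/height = 3.75/17 = 0.220588
s = 1 + (scale-1)·z/height = 1 + (1.87-1)·3.75/17 = 1.191912
θ = twist·z/height = 192°·3.75/17 = 42.3529° = 0.739198 rad
cos θ = 0.739009, sin θ = 0.673696 (intermediates below are computed at full precision and shown rounded to 5 d.p.)
v1: (1,-4.5) → rotate → (3.77064,-2.65184) → ×s → (4.49427,-3.16076) → (4.49,-3.16)
v2: (4.5,0.5) → rotate → (2.98869,3.40113) → ×s → (3.56226,4.05385) → (3.56,4.05)
v3: (2.5,4) → rotate → (-0.84726,4.64027) → ×s → (-1.00986,5.53080) → (-1.01,5.53)

Cross-section at z=3.75: (4.49,-3.16) (3.56,4.05) (-1.01,5.53)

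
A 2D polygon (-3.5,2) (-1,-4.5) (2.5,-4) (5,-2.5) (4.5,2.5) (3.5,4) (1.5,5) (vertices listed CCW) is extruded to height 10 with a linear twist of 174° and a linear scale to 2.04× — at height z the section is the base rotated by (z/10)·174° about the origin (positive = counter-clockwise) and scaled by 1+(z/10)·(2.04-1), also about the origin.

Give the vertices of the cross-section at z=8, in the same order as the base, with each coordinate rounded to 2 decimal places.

Cross-section at z=8: (2.46,-6.96) (6.77,5.04) (1.32,8.54) (-3.94,9.45) (-9.23,1.92) (-9.64,-1.36) (-8.07,-5.14)

t = z/height = 8/10 = 0.8
s = 1 + (scale-1)·z/height = 1 + (2.04-1)·8/10 = 1.832000
θ = twist·z/height = 174°·8/10 = 139.2000° = 2.429498 rad
cos θ = -0.756995, sin θ = 0.653421 (intermediates below are computed at full precision and shown rounded to 5 d.p.)
v1: (-3.5,2) → rotate → (1.34264,-3.80096) → ×s → (2.45972,-6.96336) → (2.46,-6.96)
v2: (-1,-4.5) → rotate → (3.69739,2.75306) → ×s → (6.77361,5.04360) → (6.77,5.04)
v3: (2.5,-4) → rotate → (0.72119,4.66153) → ×s → (1.32123,8.53993) → (1.32,8.54)
v4: (5,-2.5) → rotate → (-2.15142,5.15959) → ×s → (-3.94141,9.45237) → (-3.94,9.45)
v5: (4.5,2.5) → rotate → (-5.04003,1.04791) → ×s → (-9.23333,1.91976) → (-9.23,1.92)
v6: (3.5,4) → rotate → (-5.26317,-0.74101) → ×s → (-9.64212,-1.35753) → (-9.64,-1.36)
v7: (1.5,5) → rotate → (-4.40260,-2.80484) → ×s → (-8.06556,-5.13847) → (-8.07,-5.14)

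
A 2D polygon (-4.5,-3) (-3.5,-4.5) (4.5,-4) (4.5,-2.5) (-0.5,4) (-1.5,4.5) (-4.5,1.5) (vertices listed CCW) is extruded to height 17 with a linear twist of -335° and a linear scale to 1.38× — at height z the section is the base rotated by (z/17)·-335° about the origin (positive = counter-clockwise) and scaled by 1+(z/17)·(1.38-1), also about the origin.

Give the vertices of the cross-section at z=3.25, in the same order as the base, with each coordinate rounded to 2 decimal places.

t = z/height = 3.25/17 = 0.191176
s = 1 + (scale-1)·z/height = 1 + (1.38-1)·3.25/17 = 1.072647
θ = twist·z/height = -335°·3.25/17 = -64.0441° = -1.117781 rad
cos θ = 0.437679, sin θ = -0.899131 (intermediates below are computed at full precision and shown rounded to 5 d.p.)
v1: (-4.5,-3) → rotate → (-4.66695,2.73305) → ×s → (-5.00599,2.93160) → (-5.01,2.93)
v2: (-3.5,-4.5) → rotate → (-5.57797,1.17740) → ×s → (-5.98319,1.26294) → (-5.98,1.26)
v3: (4.5,-4) → rotate → (-1.62697,-5.79681) → ×s → (-1.74516,-6.21793) → (-1.75,-6.22)
v4: (4.5,-2.5) → rotate → (-0.27827,-5.14029) → ×s → (-0.29849,-5.51372) → (-0.30,-5.51)
v5: (-0.5,4) → rotate → (3.37769,2.20028) → ×s → (3.62306,2.36013) → (3.62,2.36)
v6: (-1.5,4.5) → rotate → (3.38957,3.31825) → ×s → (3.63582,3.55931) → (3.64,3.56)
v7: (-4.5,1.5) → rotate → (-0.62086,4.70261) → ×s → (-0.66596,5.04424) → (-0.67,5.04)

Cross-section at z=3.25: (-5.01,2.93) (-5.98,1.26) (-1.75,-6.22) (-0.30,-5.51) (3.62,2.36) (3.64,3.56) (-0.67,5.04)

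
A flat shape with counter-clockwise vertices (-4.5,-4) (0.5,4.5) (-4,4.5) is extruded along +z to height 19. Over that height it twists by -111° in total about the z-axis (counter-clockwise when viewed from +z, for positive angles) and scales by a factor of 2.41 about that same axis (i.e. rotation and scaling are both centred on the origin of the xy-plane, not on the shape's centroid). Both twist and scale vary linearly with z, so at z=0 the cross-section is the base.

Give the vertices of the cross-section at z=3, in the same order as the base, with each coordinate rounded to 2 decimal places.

Cross-section at z=3: (-6.72,-3.01) (2.24,5.06) (-3.01,6.72)

t = z/height = 3/19 = 0.157895
s = 1 + (scale-1)·z/height = 1 + (2.41-1)·3/19 = 1.222632
θ = twist·z/height = -111°·3/19 = -17.5263° = -0.305892 rad
cos θ = 0.953579, sin θ = -0.301144 (intermediates below are computed at full precision and shown rounded to 5 d.p.)
v1: (-4.5,-4) → rotate → (-5.49568,-2.45917) → ×s → (-6.71919,-3.00666) → (-6.72,-3.01)
v2: (0.5,4.5) → rotate → (1.83194,4.14053) → ×s → (2.23978,5.06235) → (2.24,5.06)
v3: (-4,4.5) → rotate → (-2.45917,5.49568) → ×s → (-3.00666,6.71919) → (-3.01,6.72)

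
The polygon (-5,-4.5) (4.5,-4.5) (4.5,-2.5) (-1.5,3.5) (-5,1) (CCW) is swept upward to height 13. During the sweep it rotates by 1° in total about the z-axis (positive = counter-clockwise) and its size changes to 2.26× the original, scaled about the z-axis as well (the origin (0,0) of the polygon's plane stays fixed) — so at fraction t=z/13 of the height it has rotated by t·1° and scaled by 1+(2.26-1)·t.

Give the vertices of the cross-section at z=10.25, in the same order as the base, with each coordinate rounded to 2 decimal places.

Cross-section at z=10.25: (-9.84,-9.11) (9.09,-8.85) (9.04,-4.86) (-3.09,6.94) (-9.99,1.86)

t = z/height = 10.25/13 = 0.788462
s = 1 + (scale-1)·z/height = 1 + (2.26-1)·10.25/13 = 1.993462
θ = twist·z/height = 1°·10.25/13 = 0.7885° = 0.013761 rad
cos θ = 0.999905, sin θ = 0.013761 (intermediates below are computed at full precision and shown rounded to 5 d.p.)
v1: (-5,-4.5) → rotate → (-4.93760,-4.56838) → ×s → (-9.84292,-9.10689) → (-9.84,-9.11)
v2: (4.5,-4.5) → rotate → (4.56150,-4.43765) → ×s → (9.09317,-8.84629) → (9.09,-8.85)
v3: (4.5,-2.5) → rotate → (4.53398,-2.43784) → ×s → (9.03831,-4.85974) → (9.04,-4.86)
v4: (-1.5,3.5) → rotate → (-1.54802,3.47903) → ×s → (-3.08592,6.93531) → (-3.09,6.94)
v5: (-5,1) → rotate → (-5.01329,0.93110) → ×s → (-9.99380,1.85611) → (-9.99,1.86)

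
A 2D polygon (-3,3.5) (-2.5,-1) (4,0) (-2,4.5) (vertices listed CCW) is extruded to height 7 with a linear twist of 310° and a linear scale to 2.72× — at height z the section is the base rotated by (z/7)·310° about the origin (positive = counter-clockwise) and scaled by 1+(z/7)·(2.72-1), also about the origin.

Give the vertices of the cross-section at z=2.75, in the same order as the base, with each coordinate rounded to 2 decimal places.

t = z/height = 2.75/7 = 0.392857
s = 1 + (scale-1)·z/height = 1 + (2.72-1)·2.75/7 = 1.675714
θ = twist·z/height = 310°·2.75/7 = 121.7857° = 2.125562 rad
cos θ = -0.526744, sin θ = 0.850024 (intermediates below are computed at full precision and shown rounded to 5 d.p.)
v1: (-3,3.5) → rotate → (-1.39485,-4.39368) → ×s → (-2.33737,-7.36255) → (-2.34,-7.36)
v2: (-2.5,-1) → rotate → (2.16688,-1.59832) → ×s → (3.63108,-2.67832) → (3.63,-2.68)
v3: (4,0) → rotate → (-2.10698,3.40010) → ×s → (-3.53069,5.69759) → (-3.53,5.70)
v4: (-2,4.5) → rotate → (-2.77162,-4.07040) → ×s → (-4.64444,-6.82082) → (-4.64,-6.82)

Cross-section at z=2.75: (-2.34,-7.36) (3.63,-2.68) (-3.53,5.70) (-4.64,-6.82)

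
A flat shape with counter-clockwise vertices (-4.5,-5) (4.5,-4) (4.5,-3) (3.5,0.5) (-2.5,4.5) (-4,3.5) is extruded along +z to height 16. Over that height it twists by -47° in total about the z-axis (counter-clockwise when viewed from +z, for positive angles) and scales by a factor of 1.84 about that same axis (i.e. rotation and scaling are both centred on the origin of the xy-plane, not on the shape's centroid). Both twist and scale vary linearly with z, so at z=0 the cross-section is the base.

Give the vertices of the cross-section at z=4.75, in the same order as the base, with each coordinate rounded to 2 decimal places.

t = z/height = 4.75/16 = 0.296875
s = 1 + (scale-1)·z/height = 1 + (1.84-1)·4.75/16 = 1.249375
θ = twist·z/height = -47°·4.75/16 = -13.9531° = -0.243528 rad
cos θ = 0.970493, sin θ = -0.241128 (intermediates below are computed at full precision and shown rounded to 5 d.p.)
v1: (-4.5,-5) → rotate → (-5.57286,-3.76739) → ×s → (-6.96259,-4.70688) → (-6.96,-4.71)
v2: (4.5,-4) → rotate → (3.40271,-4.96705) → ×s → (4.25126,-6.20571) → (4.25,-6.21)
v3: (4.5,-3) → rotate → (3.64384,-3.99656) → ×s → (4.55252,-4.99320) → (4.55,-4.99)
v4: (3.5,0.5) → rotate → (3.51729,-0.35870) → ×s → (4.39441,-0.44815) → (4.39,-0.45)
v5: (-2.5,4.5) → rotate → (-1.34116,4.97004) → ×s → (-1.67561,6.20944) → (-1.68,6.21)
v6: (-4,3.5) → rotate → (-3.03803,4.36124) → ×s → (-3.79563,5.44882) → (-3.80,5.45)

Cross-section at z=4.75: (-6.96,-4.71) (4.25,-6.21) (4.55,-4.99) (4.39,-0.45) (-1.68,6.21) (-3.80,5.45)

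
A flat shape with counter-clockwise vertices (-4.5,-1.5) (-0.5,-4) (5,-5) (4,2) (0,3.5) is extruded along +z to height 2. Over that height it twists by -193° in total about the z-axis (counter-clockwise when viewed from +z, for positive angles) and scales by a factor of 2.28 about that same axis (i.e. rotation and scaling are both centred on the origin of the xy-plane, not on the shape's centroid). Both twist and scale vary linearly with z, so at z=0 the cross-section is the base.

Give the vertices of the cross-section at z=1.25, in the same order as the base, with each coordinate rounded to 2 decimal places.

Cross-section at z=1.25: (1.80,8.35) (-5.74,4.44) (-12.33,-3.16) (-0.57,-8.03) (5.42,-3.21)

t = z/height = 1.25/2 = 0.625
s = 1 + (scale-1)·z/height = 1 + (2.28-1)·1.25/2 = 1.800000
θ = twist·z/height = -193°·1.25/2 = -120.6250° = -2.105303 rad
cos θ = -0.509417, sin θ = -0.860520 (intermediates below are computed at full precision and shown rounded to 5 d.p.)
v1: (-4.5,-1.5) → rotate → (1.00160,4.63646) → ×s → (1.80287,8.34564) → (1.80,8.35)
v2: (-0.5,-4) → rotate → (-3.18737,2.46793) → ×s → (-5.73727,4.44227) → (-5.74,4.44)
v3: (5,-5) → rotate → (-6.84968,-1.75551) → ×s → (-12.32943,-3.15993) → (-12.33,-3.16)
v4: (4,2) → rotate → (-0.31663,-4.46091) → ×s → (-0.56993,-8.02964) → (-0.57,-8.03)
v5: (0,3.5) → rotate → (3.01182,-1.78296) → ×s → (5.42127,-3.20933) → (5.42,-3.21)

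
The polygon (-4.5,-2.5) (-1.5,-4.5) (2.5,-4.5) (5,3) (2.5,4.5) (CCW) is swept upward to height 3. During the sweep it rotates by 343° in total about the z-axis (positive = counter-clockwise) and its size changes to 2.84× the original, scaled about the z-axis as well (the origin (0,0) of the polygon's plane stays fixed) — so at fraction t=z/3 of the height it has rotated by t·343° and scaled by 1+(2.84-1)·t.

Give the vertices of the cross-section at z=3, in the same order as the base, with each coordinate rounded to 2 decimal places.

Cross-section at z=3: (-14.30,-3.05) (-7.81,-10.98) (3.05,-14.30) (16.07,4.00) (10.53,10.15)

t = z/height = 3/3 = 1
s = 1 + (scale-1)·z/height = 1 + (2.84-1)·3/3 = 2.840000
θ = twist·z/height = 343°·3/3 = 343.0000° = 5.986479 rad
cos θ = 0.956305, sin θ = -0.292372 (intermediates below are computed at full precision and shown rounded to 5 d.p.)
v1: (-4.5,-2.5) → rotate → (-5.03430,-1.07509) → ×s → (-14.29741,-3.05325) → (-14.30,-3.05)
v2: (-1.5,-4.5) → rotate → (-2.75013,-3.86481) → ×s → (-7.81037,-10.97607) → (-7.81,-10.98)
v3: (2.5,-4.5) → rotate → (1.07509,-5.03430) → ×s → (3.05325,-14.29741) → (3.05,-14.30)
v4: (5,3) → rotate → (5.65864,1.40706) → ×s → (16.07053,3.99604) → (16.07,4.00)
v5: (2.5,4.5) → rotate → (3.70643,3.57244) → ×s → (10.52627,10.14574) → (10.53,10.15)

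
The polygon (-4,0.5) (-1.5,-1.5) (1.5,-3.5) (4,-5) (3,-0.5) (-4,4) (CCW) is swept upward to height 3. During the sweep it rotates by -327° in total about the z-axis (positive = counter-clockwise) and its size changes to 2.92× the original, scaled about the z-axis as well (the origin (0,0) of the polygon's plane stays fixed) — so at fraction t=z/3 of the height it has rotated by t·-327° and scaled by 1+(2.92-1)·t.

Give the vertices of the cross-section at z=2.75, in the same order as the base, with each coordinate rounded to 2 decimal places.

t = z/height = 2.75/3 = 0.916667
s = 1 + (scale-1)·z/height = 1 + (2.92-1)·2.75/3 = 2.760000
θ = twist·z/height = -327°·2.75/3 = -299.7500° = -5.231624 rad
cos θ = 0.496217, sin θ = 0.868199 (intermediates below are computed at full precision and shown rounded to 5 d.p.)
v1: (-4,0.5) → rotate → (-2.41897,-3.22469) → ×s → (-6.67634,-8.90014) → (-6.68,-8.90)
v2: (-1.5,-1.5) → rotate → (0.55797,-2.04662) → ×s → (1.54001,-5.64868) → (1.54,-5.65)
v3: (1.5,-3.5) → rotate → (3.78302,-0.43446) → ×s → (10.44114,-1.19911) → (10.44,-1.20)
v4: (4,-5) → rotate → (6.32586,0.99171) → ×s → (17.45937,2.73713) → (17.46,2.74)
v5: (3,-0.5) → rotate → (1.92275,2.35649) → ×s → (5.30679,6.50391) → (5.31,6.50)
v6: (-4,4) → rotate → (-5.45766,-1.48793) → ×s → (-15.06315,-4.10668) → (-15.06,-4.11)

Cross-section at z=2.75: (-6.68,-8.90) (1.54,-5.65) (10.44,-1.20) (17.46,2.74) (5.31,6.50) (-15.06,-4.11)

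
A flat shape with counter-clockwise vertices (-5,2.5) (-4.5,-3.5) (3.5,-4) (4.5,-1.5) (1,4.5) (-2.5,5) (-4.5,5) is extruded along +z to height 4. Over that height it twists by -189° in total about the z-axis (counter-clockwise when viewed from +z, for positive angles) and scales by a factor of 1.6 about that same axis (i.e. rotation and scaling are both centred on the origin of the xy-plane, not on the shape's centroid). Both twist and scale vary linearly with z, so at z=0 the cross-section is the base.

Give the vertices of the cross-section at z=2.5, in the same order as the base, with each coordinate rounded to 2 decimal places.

Cross-section at z=2.5: (6.27,4.44) (-1.33,7.73) (-7.12,-1.65) (-4.74,-4.48) (4.81,-4.13) (7.68,-0.21) (8.98,2.22)

t = z/height = 2.5/4 = 0.625
s = 1 + (scale-1)·z/height = 1 + (1.6-1)·2.5/4 = 1.375000
θ = twist·z/height = -189°·2.5/4 = -118.1250° = -2.061670 rad
cos θ = -0.471397, sin θ = -0.881921 (intermediates below are computed at full precision and shown rounded to 5 d.p.)
v1: (-5,2.5) → rotate → (4.56179,3.23111) → ×s → (6.27246,4.44278) → (6.27,4.44)
v2: (-4.5,-3.5) → rotate → (-0.96544,5.61853) → ×s → (-1.32748,7.72548) → (-1.33,7.73)
v3: (3.5,-4) → rotate → (-5.17757,-1.20114) → ×s → (-7.11916,-1.65156) → (-7.12,-1.65)
v4: (4.5,-1.5) → rotate → (-3.44417,-3.26155) → ×s → (-4.73573,-4.48463) → (-4.74,-4.48)
v5: (1,4.5) → rotate → (3.49725,-3.00321) → ×s → (4.80872,-4.12941) → (4.81,-4.13)
v6: (-2.5,5) → rotate → (5.58810,-0.15218) → ×s → (7.68363,-0.20925) → (7.68,-0.21)
v7: (-4.5,5) → rotate → (6.53089,1.61166) → ×s → (8.97998,2.21604) → (8.98,2.22)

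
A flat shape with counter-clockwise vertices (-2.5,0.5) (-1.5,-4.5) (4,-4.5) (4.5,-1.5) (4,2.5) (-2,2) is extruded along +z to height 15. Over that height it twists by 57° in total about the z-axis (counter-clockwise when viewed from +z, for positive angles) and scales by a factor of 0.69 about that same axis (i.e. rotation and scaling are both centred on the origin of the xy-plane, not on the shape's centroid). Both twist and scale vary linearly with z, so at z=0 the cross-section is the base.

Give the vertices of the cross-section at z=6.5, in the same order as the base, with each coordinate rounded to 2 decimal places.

Cross-section at z=6.5: (-2.15,-0.51) (0.45,-4.08) (4.77,-2.09) (4.08,0.45) (2.24,3.41) (-2.30,0.85)

t = z/height = 6.5/15 = 0.433333
s = 1 + (scale-1)·z/height = 1 + (0.69-1)·6.5/15 = 0.865667
θ = twist·z/height = 57°·6.5/15 = 24.7000° = 0.431096 rad
cos θ = 0.908508, sin θ = 0.417867 (intermediates below are computed at full precision and shown rounded to 5 d.p.)
v1: (-2.5,0.5) → rotate → (-2.48020,-0.59041) → ×s → (-2.14703,-0.51110) → (-2.15,-0.51)
v2: (-1.5,-4.5) → rotate → (0.51764,-4.71509) → ×s → (0.44810,-4.08169) → (0.45,-4.08)
v3: (4,-4.5) → rotate → (5.51443,-2.41682) → ×s → (4.77366,-2.09216) → (4.77,-2.09)
v4: (4.5,-1.5) → rotate → (4.71509,0.51764) → ×s → (4.08169,0.44810) → (4.08,0.45)
v5: (4,2.5) → rotate → (2.58937,3.94274) → ×s → (2.24153,3.41310) → (2.24,3.41)
v6: (-2,2) → rotate → (-2.65275,0.98128) → ×s → (-2.29640,0.84946) → (-2.30,0.85)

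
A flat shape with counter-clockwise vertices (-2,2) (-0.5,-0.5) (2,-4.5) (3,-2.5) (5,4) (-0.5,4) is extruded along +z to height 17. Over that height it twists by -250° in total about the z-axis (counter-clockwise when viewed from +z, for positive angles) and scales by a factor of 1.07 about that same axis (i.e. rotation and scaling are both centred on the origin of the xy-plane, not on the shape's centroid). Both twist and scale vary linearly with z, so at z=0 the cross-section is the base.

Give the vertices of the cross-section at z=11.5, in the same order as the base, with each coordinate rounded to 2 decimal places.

t = z/height = 11.5/17 = 0.676471
s = 1 + (scale-1)·z/height = 1 + (1.07-1)·11.5/17 = 1.047353
θ = twist·z/height = -250°·11.5/17 = -169.1176° = -2.951660 rad
cos θ = -0.982017, sin θ = -0.188793 (intermediates below are computed at full precision and shown rounded to 5 d.p.)
v1: (-2,2) → rotate → (2.34162,-1.58645) → ×s → (2.45250,-1.66157) → (2.45,-1.66)
v2: (-0.5,-0.5) → rotate → (0.39661,0.58540) → ×s → (0.41539,0.61313) → (0.42,0.61)
v3: (2,-4.5) → rotate → (-2.81360,4.04149) → ×s → (-2.94683,4.23287) → (-2.95,4.23)
v4: (3,-2.5) → rotate → (-3.41803,1.88866) → ×s → (-3.57989,1.97810) → (-3.58,1.98)
v5: (5,4) → rotate → (-4.15491,-4.87203) → ×s → (-4.35166,-5.10274) → (-4.35,-5.10)
v6: (-0.5,4) → rotate → (1.24618,-3.83367) → ×s → (1.30519,-4.01521) → (1.31,-4.02)

Cross-section at z=11.5: (2.45,-1.66) (0.42,0.61) (-2.95,4.23) (-3.58,1.98) (-4.35,-5.10) (1.31,-4.02)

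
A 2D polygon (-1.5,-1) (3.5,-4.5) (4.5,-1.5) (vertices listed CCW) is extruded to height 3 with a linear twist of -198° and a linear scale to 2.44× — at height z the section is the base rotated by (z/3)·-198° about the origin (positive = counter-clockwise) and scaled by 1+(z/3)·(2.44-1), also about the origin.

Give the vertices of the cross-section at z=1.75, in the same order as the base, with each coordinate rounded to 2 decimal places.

Cross-section at z=1.75: (-0.47,3.28) (-10.25,-2.25) (-6.06,-6.29)

t = z/height = 1.75/3 = 0.583333
s = 1 + (scale-1)·z/height = 1 + (2.44-1)·1.75/3 = 1.840000
θ = twist·z/height = -198°·1.75/3 = -115.5000° = -2.015855 rad
cos θ = -0.430511, sin θ = -0.902585 (intermediates below are computed at full precision and shown rounded to 5 d.p.)
v1: (-1.5,-1) → rotate → (-0.25682,1.78439) → ×s → (-0.47255,3.28328) → (-0.47,3.28)
v2: (3.5,-4.5) → rotate → (-5.56842,-1.22175) → ×s → (-10.24590,-2.24802) → (-10.25,-2.25)
v3: (4.5,-1.5) → rotate → (-3.29118,-3.41587) → ×s → (-6.05577,-6.28520) → (-6.06,-6.29)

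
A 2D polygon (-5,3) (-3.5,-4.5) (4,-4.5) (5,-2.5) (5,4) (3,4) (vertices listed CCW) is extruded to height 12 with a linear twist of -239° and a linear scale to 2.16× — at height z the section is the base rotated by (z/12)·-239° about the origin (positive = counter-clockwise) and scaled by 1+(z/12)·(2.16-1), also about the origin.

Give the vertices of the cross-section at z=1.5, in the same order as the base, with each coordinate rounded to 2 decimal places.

t = z/height = 1.5/12 = 0.125
s = 1 + (scale-1)·z/height = 1 + (2.16-1)·1.5/12 = 1.145000
θ = twist·z/height = -239°·1.5/12 = -29.8750° = -0.521417 rad
cos θ = 0.867114, sin θ = -0.498109 (intermediates below are computed at full precision and shown rounded to 5 d.p.)
v1: (-5,3) → rotate → (-2.84124,5.09189) → ×s → (-3.25322,5.83021) → (-3.25,5.83)
v2: (-3.5,-4.5) → rotate → (-5.27639,-2.15863) → ×s → (-6.04147,-2.47163) → (-6.04,-2.47)
v3: (4,-4.5) → rotate → (1.22696,-5.89445) → ×s → (1.40487,-6.74915) → (1.40,-6.75)
v4: (5,-2.5) → rotate → (3.09030,-4.65833) → ×s → (3.53839,-5.33379) → (3.54,-5.33)
v5: (5,4) → rotate → (6.32801,0.97791) → ×s → (7.24557,1.11971) → (7.25,1.12)
v6: (3,4) → rotate → (4.59378,1.97413) → ×s → (5.25988,2.26038) → (5.26,2.26)

Cross-section at z=1.5: (-3.25,5.83) (-6.04,-2.47) (1.40,-6.75) (3.54,-5.33) (7.25,1.12) (5.26,2.26)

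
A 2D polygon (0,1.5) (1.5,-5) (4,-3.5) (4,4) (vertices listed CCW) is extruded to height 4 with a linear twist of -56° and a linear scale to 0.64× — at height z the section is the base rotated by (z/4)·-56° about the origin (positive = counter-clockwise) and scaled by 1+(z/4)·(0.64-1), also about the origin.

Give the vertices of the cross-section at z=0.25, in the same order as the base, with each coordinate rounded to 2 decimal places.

Cross-section at z=0.25: (0.09,1.46) (1.17,-4.97) (3.69,-3.65) (4.14,3.66)

t = z/height = 0.25/4 = 0.0625
s = 1 + (scale-1)·z/height = 1 + (0.64-1)·0.25/4 = 0.977500
θ = twist·z/height = -56°·0.25/4 = -3.5000° = -0.061087 rad
cos θ = 0.998135, sin θ = -0.061049 (intermediates below are computed at full precision and shown rounded to 5 d.p.)
v1: (0,1.5) → rotate → (0.09157,1.49720) → ×s → (0.08951,1.46352) → (0.09,1.46)
v2: (1.5,-5) → rotate → (1.19196,-5.08225) → ×s → (1.16514,-4.96790) → (1.17,-4.97)
v3: (4,-3.5) → rotate → (3.77887,-3.73767) → ×s → (3.69384,-3.65357) → (3.69,-3.65)
v4: (4,4) → rotate → (4.23673,3.74835) → ×s → (4.14141,3.66401) → (4.14,3.66)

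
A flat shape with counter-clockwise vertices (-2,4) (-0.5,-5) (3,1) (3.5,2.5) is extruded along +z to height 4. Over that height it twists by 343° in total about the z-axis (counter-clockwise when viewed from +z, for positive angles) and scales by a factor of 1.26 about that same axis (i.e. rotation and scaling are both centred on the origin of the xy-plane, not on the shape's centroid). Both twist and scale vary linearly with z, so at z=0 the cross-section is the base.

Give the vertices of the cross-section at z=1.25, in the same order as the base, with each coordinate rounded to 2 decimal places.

Cross-section at z=1.25: (-3.49,-3.34) (5.32,1.08) (-1.99,2.78) (-3.70,2.82)

t = z/height = 1.25/4 = 0.3125
s = 1 + (scale-1)·z/height = 1 + (1.26-1)·1.25/4 = 1.081250
θ = twist·z/height = 343°·1.25/4 = 107.1875° = 1.870775 rad
cos θ = -0.295500, sin θ = 0.955343 (intermediates below are computed at full precision and shown rounded to 5 d.p.)
v1: (-2,4) → rotate → (-3.23037,-3.09268) → ×s → (-3.49284,-3.34396) → (-3.49,-3.34)
v2: (-0.5,-5) → rotate → (4.92446,0.99983) → ×s → (5.32458,1.08106) → (5.32,1.08)
v3: (3,1) → rotate → (-1.84184,2.57053) → ×s → (-1.99149,2.77938) → (-1.99,2.78)
v4: (3.5,2.5) → rotate → (-3.42261,2.60495) → ×s → (-3.70069,2.81660) → (-3.70,2.82)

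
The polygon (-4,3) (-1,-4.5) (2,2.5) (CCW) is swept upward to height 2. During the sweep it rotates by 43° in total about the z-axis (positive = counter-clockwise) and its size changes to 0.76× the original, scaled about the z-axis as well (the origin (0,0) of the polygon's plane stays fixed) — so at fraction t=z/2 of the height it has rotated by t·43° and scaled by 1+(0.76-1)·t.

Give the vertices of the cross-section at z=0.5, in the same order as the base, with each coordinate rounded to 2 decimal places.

Cross-section at z=0.5: (-4.22,2.07) (-0.13,-4.33) (1.41,2.66)

t = z/height = 0.5/2 = 0.25
s = 1 + (scale-1)·z/height = 1 + (0.76-1)·0.5/2 = 0.940000
θ = twist·z/height = 43°·0.5/2 = 10.7500° = 0.187623 rad
cos θ = 0.982450, sin θ = 0.186524 (intermediates below are computed at full precision and shown rounded to 5 d.p.)
v1: (-4,3) → rotate → (-4.48937,2.20126) → ×s → (-4.22001,2.06918) → (-4.22,2.07)
v2: (-1,-4.5) → rotate → (-0.14309,-4.60755) → ×s → (-0.13451,-4.33110) → (-0.13,-4.33)
v3: (2,2.5) → rotate → (1.49859,2.82917) → ×s → (1.40868,2.65942) → (1.41,2.66)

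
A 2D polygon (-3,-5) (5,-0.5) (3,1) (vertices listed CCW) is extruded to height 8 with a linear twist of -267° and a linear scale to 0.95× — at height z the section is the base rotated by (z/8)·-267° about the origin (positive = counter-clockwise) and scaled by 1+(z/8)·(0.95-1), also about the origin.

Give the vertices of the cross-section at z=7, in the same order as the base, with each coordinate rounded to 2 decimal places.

t = z/height = 7/8 = 0.875
s = 1 + (scale-1)·z/height = 1 + (0.95-1)·7/8 = 0.956250
θ = twist·z/height = -267°·7/8 = -233.6250° = -4.077525 rad
cos θ = -0.593068, sin θ = 0.805153 (intermediates below are computed at full precision and shown rounded to 5 d.p.)
v1: (-3,-5) → rotate → (5.80497,0.54988) → ×s → (5.55100,0.52582) → (5.55,0.53)
v2: (5,-0.5) → rotate → (-2.56276,4.32230) → ×s → (-2.45064,4.13320) → (-2.45,4.13)
v3: (3,1) → rotate → (-2.58436,1.82239) → ×s → (-2.47129,1.74266) → (-2.47,1.74)

Cross-section at z=7: (5.55,0.53) (-2.45,4.13) (-2.47,1.74)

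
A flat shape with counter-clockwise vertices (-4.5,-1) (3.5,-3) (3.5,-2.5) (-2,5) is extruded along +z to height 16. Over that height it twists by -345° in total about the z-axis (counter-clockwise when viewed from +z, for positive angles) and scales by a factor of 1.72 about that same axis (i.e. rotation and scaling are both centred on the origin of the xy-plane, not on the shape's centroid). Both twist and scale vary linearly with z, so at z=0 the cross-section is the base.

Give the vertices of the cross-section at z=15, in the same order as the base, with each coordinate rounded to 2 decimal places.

Cross-section at z=15: (-5.06,-5.84) (7.70,-0.54) (7.20,0.13) (-7.68,4.73)

t = z/height = 15/16 = 0.9375
s = 1 + (scale-1)·z/height = 1 + (1.72-1)·15/16 = 1.675000
θ = twist·z/height = -345°·15/16 = -323.4375° = -5.645049 rad
cos θ = 0.803208, sin θ = 0.595699 (intermediates below are computed at full precision and shown rounded to 5 d.p.)
v1: (-4.5,-1) → rotate → (-3.01873,-3.48385) → ×s → (-5.05638,-5.83546) → (-5.06,-5.84)
v2: (3.5,-3) → rotate → (4.59832,-0.32468) → ×s → (7.70219,-0.54383) → (7.70,-0.54)
v3: (3.5,-2.5) → rotate → (4.30047,0.07693) → ×s → (7.20329,0.12886) → (7.20,0.13)
v4: (-2,5) → rotate → (-4.58491,2.82464) → ×s → (-7.67973,4.73127) → (-7.68,4.73)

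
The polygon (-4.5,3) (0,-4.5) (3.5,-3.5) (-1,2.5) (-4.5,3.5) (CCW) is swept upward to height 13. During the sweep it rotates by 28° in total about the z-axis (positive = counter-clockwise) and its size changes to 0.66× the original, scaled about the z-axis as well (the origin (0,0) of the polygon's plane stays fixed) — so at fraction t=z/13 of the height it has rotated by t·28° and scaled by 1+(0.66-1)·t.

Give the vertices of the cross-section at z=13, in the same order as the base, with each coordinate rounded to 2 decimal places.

Cross-section at z=13: (-3.55,0.35) (1.39,-2.62) (3.12,-0.96) (-1.36,1.15) (-3.71,0.65)

t = z/height = 13/13 = 1
s = 1 + (scale-1)·z/height = 1 + (0.66-1)·13/13 = 0.660000
θ = twist·z/height = 28°·13/13 = 28.0000° = 0.488692 rad
cos θ = 0.882948, sin θ = 0.469472 (intermediates below are computed at full precision and shown rounded to 5 d.p.)
v1: (-4.5,3) → rotate → (-5.38168,0.53622) → ×s → (-3.55191,0.35391) → (-3.55,0.35)
v2: (0,-4.5) → rotate → (2.11262,-3.97326) → ×s → (1.39433,-2.62235) → (1.39,-2.62)
v3: (3.5,-3.5) → rotate → (4.73347,-1.44717) → ×s → (3.12409,-0.95513) → (3.12,-0.96)
v4: (-1,2.5) → rotate → (-2.05663,1.73790) → ×s → (-1.35737,1.14701) → (-1.36,1.15)
v5: (-4.5,3.5) → rotate → (-5.61641,0.97769) → ×s → (-3.70683,0.64528) → (-3.71,0.65)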